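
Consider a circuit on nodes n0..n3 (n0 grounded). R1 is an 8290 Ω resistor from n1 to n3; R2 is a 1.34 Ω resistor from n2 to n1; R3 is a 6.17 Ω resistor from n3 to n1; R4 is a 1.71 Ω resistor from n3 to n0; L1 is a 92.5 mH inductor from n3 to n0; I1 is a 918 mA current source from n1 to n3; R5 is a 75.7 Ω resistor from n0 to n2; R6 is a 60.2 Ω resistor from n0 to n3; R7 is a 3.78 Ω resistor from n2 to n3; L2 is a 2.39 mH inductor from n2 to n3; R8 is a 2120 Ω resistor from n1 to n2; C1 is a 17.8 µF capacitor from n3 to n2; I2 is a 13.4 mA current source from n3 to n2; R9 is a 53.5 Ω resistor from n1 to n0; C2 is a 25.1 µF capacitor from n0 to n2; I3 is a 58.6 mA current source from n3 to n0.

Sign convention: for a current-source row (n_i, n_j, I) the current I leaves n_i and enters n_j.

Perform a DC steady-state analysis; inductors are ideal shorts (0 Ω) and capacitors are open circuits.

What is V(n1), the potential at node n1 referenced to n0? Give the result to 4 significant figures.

-0.9896 V

MNA unknowns: 3 node voltages V₁..V_3 plus 2 source currents (L1, L2)
R1: Y=0.0001206 on G[1,3]
R2: Y=0.7463 on G[2,1]
R3: Y=0.1621 on G[3,1]
R4: Y=0.5848 on G[3,0]
L1: row V3−V0=0, i_L1 at 3,0
I1: z[1]−=0.918, z[3]+=0.918
R5: Y=0.01321 on G[0,2]
R6: Y=0.01661 on G[0,3]
R7: Y=0.2646 on G[2,3]
L2: row V2−V3=0, i_L2 at 2,3
R8: Y=0.0004717 on G[1,2]
C1: Y=0.000 on G[3,2]
I2: z[3]−=0.0134, z[2]+=0.0134
R9: Y=0.01869 on G[1,0]
C2: Y=0.000 on G[0,2]
I3: z[3]−=0.0586, z[0]+=0.0586
solve → V1=-0.9896, V2=0.000, V3=0.000
aux → i_L1=-0.04010, i_L2=-0.7256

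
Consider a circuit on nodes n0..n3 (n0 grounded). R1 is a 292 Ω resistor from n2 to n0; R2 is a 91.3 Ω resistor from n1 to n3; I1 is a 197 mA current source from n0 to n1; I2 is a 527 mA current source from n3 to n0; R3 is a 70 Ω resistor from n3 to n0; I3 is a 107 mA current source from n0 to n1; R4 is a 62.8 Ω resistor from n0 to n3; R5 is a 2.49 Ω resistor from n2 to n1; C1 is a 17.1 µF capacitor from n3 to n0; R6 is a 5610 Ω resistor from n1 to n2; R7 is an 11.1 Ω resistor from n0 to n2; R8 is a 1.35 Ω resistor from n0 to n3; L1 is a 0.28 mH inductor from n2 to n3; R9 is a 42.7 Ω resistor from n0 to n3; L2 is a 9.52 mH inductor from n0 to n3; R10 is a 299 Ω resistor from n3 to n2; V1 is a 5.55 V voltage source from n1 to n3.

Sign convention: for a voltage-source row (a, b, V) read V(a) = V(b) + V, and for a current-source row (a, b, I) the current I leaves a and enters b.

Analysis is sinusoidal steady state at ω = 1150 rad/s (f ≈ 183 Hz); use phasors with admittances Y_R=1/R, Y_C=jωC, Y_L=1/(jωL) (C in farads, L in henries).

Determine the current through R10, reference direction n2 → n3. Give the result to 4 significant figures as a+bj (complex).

0.0003706+0.002368j A

MNA unknowns: 3 node voltages V₁..V_3 plus 1 source current (V1)
R1: Y=0.003425+0.000j on G[2,0]
R2: Y=0.01095+0.000j on G[1,3]
I1: z[0]−=0.197, z[1]+=0.197
I2: z[3]−=0.527, z[0]+=0.527
R3: Y=0.01429+0.000j on G[3,0]
I3: z[0]−=0.107, z[1]+=0.107
R4: Y=0.01592+0.000j on G[0,3]
R5: Y=0.4016+0.000j on G[2,1]
C1: Y=0.000+0.01966j on G[3,0]
R6: Y=0.0001783+0.000j on G[1,2]
R7: Y=0.09009+0.000j on G[0,2]
R8: Y=0.7407+0.000j on G[0,3]
L1: Y=0.000-3.106j on G[2,3]
R9: Y=0.02342+0.000j on G[0,3]
L2: Y=0.000-0.09134j on G[0,3]
R10: Y=0.003344+0.000j on G[3,2]
V1: row V1−V3=5.55, i_V1 at 1,3
solve → V1=5.295-0.09516j, V2=-0.1443+0.6128j, V3=-0.2551-0.09516j
aux → i_V1=-1.942+0.2844j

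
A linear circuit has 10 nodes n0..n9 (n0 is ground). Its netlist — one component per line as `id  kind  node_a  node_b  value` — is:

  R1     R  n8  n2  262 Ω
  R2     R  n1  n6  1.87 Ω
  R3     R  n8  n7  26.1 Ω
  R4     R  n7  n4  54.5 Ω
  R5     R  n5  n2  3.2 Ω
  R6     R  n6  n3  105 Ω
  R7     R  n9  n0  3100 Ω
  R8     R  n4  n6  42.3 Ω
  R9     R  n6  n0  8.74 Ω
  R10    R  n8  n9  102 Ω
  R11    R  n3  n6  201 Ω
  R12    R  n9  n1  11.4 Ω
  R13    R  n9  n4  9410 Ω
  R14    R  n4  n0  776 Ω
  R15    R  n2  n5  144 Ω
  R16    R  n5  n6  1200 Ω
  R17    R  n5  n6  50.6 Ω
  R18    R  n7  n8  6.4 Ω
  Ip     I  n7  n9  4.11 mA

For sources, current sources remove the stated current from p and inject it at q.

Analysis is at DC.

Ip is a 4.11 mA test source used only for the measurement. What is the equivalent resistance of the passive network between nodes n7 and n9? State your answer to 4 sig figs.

R_eq = 48.27 Ω

Element admittances at DC:
  Y(R1) = 0.003817 S between n8,n2
  Y(R2) = 0.5348 S between n1,n6
  Y(R3) = 0.03831 S between n8,n7
  Y(R4) = 0.01835 S between n7,n4
  Y(R5) = 0.3125 S between n5,n2
  Y(R6) = 0.009524 S between n6,n3
  Y(R7) = 0.0003226 S between n9,n0
  Y(R8) = 0.02364 S between n4,n6
  Y(R9) = 0.1144 S between n6,n0
  Y(R10) = 0.009804 S between n8,n9
  Y(R11) = 0.004975 S between n3,n6
  Y(R12) = 0.08772 S between n9,n1
  Y(R13) = 0.0001063 S between n9,n4
  Y(R14) = 0.001289 S between n4,n0
  Y(R15) = 0.006944 S between n2,n5
  Y(R16) = 0.0008333 S between n5,n6
  Y(R17) = 0.01976 S between n5,n6
  Y(R18) = 0.1562 S between n7,n8
  Ip: injects 0.00411 A into n9 (from n7)
Assemble and solve the 9×9 MNA system:
  V(n1)=0.004936  V(n2)=-0.02506  V(n3)=0.0007068  V(n4)=-0.07045  V(n5)=-0.02350  V(n6)=0.0007068  V(n7)=-0.1677  V(n8)=-0.1557  V(n9)=0.03072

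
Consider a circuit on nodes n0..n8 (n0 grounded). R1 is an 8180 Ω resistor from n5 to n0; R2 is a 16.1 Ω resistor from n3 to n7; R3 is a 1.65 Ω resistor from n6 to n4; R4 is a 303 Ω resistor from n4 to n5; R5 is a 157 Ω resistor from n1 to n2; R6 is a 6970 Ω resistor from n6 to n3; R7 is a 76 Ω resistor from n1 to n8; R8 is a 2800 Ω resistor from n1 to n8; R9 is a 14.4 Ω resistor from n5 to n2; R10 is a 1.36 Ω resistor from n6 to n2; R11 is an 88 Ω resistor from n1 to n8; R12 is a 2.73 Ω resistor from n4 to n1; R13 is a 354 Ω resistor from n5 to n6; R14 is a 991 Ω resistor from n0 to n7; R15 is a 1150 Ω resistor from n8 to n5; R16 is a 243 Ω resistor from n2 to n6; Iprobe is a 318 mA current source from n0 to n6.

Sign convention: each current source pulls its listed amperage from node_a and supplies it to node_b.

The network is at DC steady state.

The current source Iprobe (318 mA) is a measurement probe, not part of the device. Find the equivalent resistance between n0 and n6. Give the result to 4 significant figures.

Apply KCL at each of the 8 non-ground nodes and solve the resulting linear system.
Node n1: branches {R5, R7, R8, R11, R12} → V_1 = 1285
Node n2: branches {R5, R9, R10, R16} → V_2 = 1285
Node n3: branches {R2, R6} → V_3 = 162.3
Node n4: branches {R3, R4, R12} → V_4 = 1285
Node n5: branches {R1, R4, R9, R13, R15} → V_5 = 1283
Node n6: branches {R3, R6, R10, R13, R16, Iprobe} → V_6 = 1285
Node n7: branches {R2, R14} → V_7 = 159.7
Node n8: branches {R7, R8, R11, R15} → V_8 = 1285

R_eq = 4042. Ω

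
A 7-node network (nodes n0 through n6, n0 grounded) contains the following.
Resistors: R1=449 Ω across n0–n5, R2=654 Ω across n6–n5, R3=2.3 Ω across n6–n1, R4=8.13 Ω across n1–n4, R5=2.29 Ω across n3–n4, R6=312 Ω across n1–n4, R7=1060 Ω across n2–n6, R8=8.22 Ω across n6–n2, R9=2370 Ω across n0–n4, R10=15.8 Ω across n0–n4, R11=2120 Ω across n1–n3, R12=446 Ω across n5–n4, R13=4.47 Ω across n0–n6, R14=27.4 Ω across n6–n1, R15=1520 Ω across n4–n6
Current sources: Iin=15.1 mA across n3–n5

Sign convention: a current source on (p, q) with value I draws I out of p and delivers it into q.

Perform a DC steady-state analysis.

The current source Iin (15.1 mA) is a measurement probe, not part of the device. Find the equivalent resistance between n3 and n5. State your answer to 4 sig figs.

Element admittances at DC:
  Y(R1) = 0.002227 S between n0,n5
  Y(R2) = 0.001529 S between n6,n5
  Y(R3) = 0.4348 S between n6,n1
  Y(R4) = 0.1230 S between n1,n4
  Y(R5) = 0.4367 S between n3,n4
  Y(R6) = 0.003205 S between n1,n4
  Y(R7) = 0.0009434 S between n2,n6
  Y(R8) = 0.1217 S between n6,n2
  Y(R9) = 0.0004219 S between n0,n4
  Y(R10) = 0.06329 S between n0,n4
  Y(R11) = 0.0004717 S between n1,n3
  Y(R12) = 0.002242 S between n5,n4
  Y(R13) = 0.2237 S between n0,n6
  Y(R14) = 0.03650 S between n6,n1
  Y(R15) = 0.0006579 S between n4,n6
  Iin: injects 0.0151 A into n5 (from n3)
Assemble and solve the 6×6 MNA system:
  V(n1)=-0.01881  V(n2)=-0.007306  V(n3)=-0.09597  V(n4)=-0.06148  V(n5)=2.493  V(n6)=-0.007306

R_eq = 171.4 Ω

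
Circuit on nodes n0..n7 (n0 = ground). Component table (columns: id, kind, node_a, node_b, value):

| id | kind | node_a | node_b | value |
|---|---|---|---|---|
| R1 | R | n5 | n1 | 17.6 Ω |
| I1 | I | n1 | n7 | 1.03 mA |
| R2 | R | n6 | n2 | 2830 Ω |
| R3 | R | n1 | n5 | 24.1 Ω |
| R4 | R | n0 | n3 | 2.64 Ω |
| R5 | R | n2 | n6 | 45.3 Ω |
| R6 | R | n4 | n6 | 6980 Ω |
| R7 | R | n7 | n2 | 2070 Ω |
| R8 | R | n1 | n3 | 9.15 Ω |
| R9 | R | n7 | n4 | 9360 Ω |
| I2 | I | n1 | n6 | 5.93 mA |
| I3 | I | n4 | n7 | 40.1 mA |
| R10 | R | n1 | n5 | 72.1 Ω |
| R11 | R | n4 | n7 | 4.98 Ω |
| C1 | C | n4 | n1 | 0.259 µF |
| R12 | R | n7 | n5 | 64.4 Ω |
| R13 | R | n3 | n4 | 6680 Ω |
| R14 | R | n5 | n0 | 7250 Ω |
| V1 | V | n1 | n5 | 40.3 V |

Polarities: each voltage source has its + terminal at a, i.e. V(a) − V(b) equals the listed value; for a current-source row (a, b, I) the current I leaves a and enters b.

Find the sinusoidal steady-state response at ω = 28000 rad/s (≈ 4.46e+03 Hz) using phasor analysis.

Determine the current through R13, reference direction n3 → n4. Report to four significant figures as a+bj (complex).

0.004740-0.002364j A

MNA unknowns: 7 node voltages V₁..V_7 plus 1 source current (V1)
R1: Y=0.05682+0.000j on G[5,1]
I1: z[1]−=0.00103, z[7]+=0.00103
R2: Y=0.0003534+0.000j on G[6,2]
R3: Y=0.04149+0.000j on G[1,5]
R4: Y=0.3788+0.000j on G[0,3]
R5: Y=0.02208+0.000j on G[2,6]
R6: Y=0.0001433+0.000j on G[4,6]
R7: Y=0.0004831+0.000j on G[7,2]
R8: Y=0.1093+0.000j on G[1,3]
R9: Y=0.0001068+0.000j on G[7,4]
I2: z[1]−=0.00593, z[6]+=0.00593
I3: z[4]−=0.0401, z[7]+=0.0401
R10: Y=0.01387+0.000j on G[1,5]
R11: Y=0.2008+0.000j on G[4,7]
C1: Y=0.000+0.007252j on G[4,1]
R12: Y=0.01553+0.000j on G[7,5]
R13: Y=0.0001497+0.000j on G[3,4]
R14: Y=0.0001379+0.000j on G[5,0]
V1: row V1−V5=40.3, i_V1 at 1,5
solve → V1=0.1087-0.02160j, V2=-22.54+14.92j, V3=0.01464+7.864e-06j, V4=-31.65+15.79j, V5=-40.19-0.02160j, V6=-22.33+14.92j, V7=-32.05+14.66j
aux → i_V1=-4.653-0.2280j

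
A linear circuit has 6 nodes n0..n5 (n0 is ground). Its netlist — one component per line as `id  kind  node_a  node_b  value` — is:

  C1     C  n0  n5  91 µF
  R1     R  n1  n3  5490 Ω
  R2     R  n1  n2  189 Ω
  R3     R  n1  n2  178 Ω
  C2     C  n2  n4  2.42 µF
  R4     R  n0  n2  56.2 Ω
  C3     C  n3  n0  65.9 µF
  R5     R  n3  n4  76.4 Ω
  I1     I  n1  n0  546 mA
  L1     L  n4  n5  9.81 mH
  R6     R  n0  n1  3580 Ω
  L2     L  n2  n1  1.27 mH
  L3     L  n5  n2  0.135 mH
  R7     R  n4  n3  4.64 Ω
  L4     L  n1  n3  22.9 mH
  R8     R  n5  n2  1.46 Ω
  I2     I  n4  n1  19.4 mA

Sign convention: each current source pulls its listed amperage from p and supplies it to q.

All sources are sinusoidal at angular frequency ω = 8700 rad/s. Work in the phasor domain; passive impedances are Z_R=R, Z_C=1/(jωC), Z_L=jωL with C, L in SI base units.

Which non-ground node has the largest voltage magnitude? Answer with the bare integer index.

1

MNA unknowns: 5 node voltages V₁..V_5
C1: Y=0.000+0.7917j on G[0,5]
R1: Y=0.0001821+0.000j on G[1,3]
R2: Y=0.005291+0.000j on G[1,2]
R3: Y=0.005618+0.000j on G[1,2]
C2: Y=0.000+0.02105j on G[2,4]
R4: Y=0.01779+0.000j on G[0,2]
C3: Y=0.000+0.5733j on G[3,0]
R5: Y=0.01309+0.000j on G[3,4]
I1: z[1]−=0.546, z[0]+=0.546
L1: Y=0.000-0.01172j on G[4,5]
R6: Y=0.0002793+0.000j on G[0,1]
L2: Y=0.000-0.09051j on G[2,1]
L3: Y=0.000-0.8514j on G[5,2]
R7: Y=0.2155+0.000j on G[4,3]
L4: Y=0.000-0.005019j on G[1,3]
R8: Y=0.6849+0.000j on G[5,2]
I2: z[4]−=0.0194, z[1]+=0.0194
solve → V1=-0.9140-5.170j, V2=-0.2816+0.2765j, V3=-0.002698+0.07651j, V4=-0.07865+0.05391j, V5=-0.002436+0.6276j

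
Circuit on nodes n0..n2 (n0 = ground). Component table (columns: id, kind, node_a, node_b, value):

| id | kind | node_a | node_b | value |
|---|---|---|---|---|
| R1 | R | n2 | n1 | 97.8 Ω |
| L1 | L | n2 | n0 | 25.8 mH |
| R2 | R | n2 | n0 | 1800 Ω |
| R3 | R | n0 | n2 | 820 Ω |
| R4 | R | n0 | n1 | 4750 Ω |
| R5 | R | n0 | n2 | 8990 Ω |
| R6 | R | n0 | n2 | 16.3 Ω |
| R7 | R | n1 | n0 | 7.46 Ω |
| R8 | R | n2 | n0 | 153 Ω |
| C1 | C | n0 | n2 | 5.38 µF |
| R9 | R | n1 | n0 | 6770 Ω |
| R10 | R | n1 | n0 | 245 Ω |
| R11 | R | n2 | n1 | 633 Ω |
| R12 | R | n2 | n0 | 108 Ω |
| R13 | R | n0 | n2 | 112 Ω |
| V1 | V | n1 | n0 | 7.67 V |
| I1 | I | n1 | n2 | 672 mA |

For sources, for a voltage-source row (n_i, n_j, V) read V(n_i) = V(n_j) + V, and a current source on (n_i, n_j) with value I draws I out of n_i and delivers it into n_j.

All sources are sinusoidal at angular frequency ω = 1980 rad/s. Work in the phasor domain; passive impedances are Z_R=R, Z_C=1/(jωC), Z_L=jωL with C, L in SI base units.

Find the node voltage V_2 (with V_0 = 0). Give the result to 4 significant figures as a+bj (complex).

MNA unknowns: 2 node voltages V₁..V_2 plus 1 source current (V1)
R1: Y=0.01022+0.000j on G[2,1]
L1: Y=0.000-0.01958j on G[2,0]
R2: Y=0.0005556+0.000j on G[2,0]
R3: Y=0.001220+0.000j on G[0,2]
R4: Y=0.0002105+0.000j on G[0,1]
R5: Y=0.0001112+0.000j on G[0,2]
R6: Y=0.06135+0.000j on G[0,2]
R7: Y=0.1340+0.000j on G[1,0]
R8: Y=0.006536+0.000j on G[2,0]
C1: Y=0.000+0.01065j on G[0,2]
R9: Y=0.0001477+0.000j on G[1,0]
R10: Y=0.004082+0.000j on G[1,0]
R11: Y=0.001580+0.000j on G[2,1]
R12: Y=0.009259+0.000j on G[2,0]
R13: Y=0.008929+0.000j on G[0,2]
V1: row V1−V0=7.67, i_V1 at 1,0
I1: z[1]−=0.672, z[2]+=0.672
solve → V1=7.670+0.000j, V2=7.583+0.6782j
aux → i_V1=-1.735+0.008006j

7.583+0.6782j V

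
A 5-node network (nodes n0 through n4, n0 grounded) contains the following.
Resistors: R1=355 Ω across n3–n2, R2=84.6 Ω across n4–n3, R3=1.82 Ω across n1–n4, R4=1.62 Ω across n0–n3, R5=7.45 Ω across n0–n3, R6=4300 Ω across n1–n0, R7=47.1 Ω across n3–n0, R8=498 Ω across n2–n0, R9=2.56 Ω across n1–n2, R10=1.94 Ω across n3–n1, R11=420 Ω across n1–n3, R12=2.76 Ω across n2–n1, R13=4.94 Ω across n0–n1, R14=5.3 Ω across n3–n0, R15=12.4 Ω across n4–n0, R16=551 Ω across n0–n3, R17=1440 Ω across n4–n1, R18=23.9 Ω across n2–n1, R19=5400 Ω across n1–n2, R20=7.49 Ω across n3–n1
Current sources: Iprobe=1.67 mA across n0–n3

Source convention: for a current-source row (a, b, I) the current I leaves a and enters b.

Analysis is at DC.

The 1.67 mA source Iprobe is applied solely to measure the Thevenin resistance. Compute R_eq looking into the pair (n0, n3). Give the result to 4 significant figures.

R_eq = 0.8631 Ω

Apply KCL at each of the 4 non-ground nodes and solve the resulting linear system.
Node n1: branches {R3, R6, R9, R10, R11, R12, R13, R17, R18, R19, R20} → V_1 = 0.001021
Node n2: branches {R1, R8, R9, R12, R18, R19} → V_2 = 0.001020
Node n3: branches {R1, R2, R4, R5, R7, R10, R11, R14, R16, R20, Iprobe} → V_3 = 0.001441
Node n4: branches {R2, R3, R15, R17} → V_4 = 0.0009005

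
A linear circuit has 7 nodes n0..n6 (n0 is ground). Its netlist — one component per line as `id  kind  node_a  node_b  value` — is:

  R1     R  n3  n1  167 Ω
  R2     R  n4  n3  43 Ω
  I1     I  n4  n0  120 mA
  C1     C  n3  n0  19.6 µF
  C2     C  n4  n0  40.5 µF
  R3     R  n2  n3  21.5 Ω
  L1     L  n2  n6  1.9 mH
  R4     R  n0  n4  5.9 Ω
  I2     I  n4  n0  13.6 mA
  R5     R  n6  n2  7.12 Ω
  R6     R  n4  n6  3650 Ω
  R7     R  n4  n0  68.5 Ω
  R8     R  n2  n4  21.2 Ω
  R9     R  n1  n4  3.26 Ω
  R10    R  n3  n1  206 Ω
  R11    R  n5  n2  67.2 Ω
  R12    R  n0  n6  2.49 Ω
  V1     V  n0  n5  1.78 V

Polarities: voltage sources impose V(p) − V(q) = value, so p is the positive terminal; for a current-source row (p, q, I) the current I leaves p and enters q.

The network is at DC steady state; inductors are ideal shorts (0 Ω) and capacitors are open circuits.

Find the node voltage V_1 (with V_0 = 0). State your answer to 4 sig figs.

Element admittances at DC:
  Y(R1) = 0.005988 S between n3,n1
  Y(R2) = 0.02326 S between n4,n3
  I1: injects 0.12 A into n0 (from n4)
  Y(C1) = 0.000 S between n3,n0
  Y(C2) = 0.000 S between n4,n0
  Y(R3) = 0.04651 S between n2,n3
  L1: short n2↔n6 (DC inductor)
  Y(R4) = 0.1695 S between n0,n4
  I2: injects 0.0136 A into n0 (from n4)
  Y(R5) = 0.1404 S between n6,n2
  Y(R6) = 0.0002740 S between n4,n6
  Y(R7) = 0.01460 S between n4,n0
  Y(R8) = 0.04717 S between n2,n4
  Y(R9) = 0.3067 S between n1,n4
  Y(R10) = 0.004854 S between n3,n1
  Y(R11) = 0.01488 S between n5,n2
  Y(R12) = 0.4016 S between n0,n6
  V1: constraint V(n0)−V(n5) = 1.78
Assemble and solve the 8×8 MNA system:
  V(n1)=-0.5591  V(n2)=-0.1335  V(n3)=-0.3160  V(n4)=-0.5677  V(n5)=-1.780  V(n6)=-0.1335
  i(L1)=-0.05348  i(V1)=-0.02450

-0.5591 V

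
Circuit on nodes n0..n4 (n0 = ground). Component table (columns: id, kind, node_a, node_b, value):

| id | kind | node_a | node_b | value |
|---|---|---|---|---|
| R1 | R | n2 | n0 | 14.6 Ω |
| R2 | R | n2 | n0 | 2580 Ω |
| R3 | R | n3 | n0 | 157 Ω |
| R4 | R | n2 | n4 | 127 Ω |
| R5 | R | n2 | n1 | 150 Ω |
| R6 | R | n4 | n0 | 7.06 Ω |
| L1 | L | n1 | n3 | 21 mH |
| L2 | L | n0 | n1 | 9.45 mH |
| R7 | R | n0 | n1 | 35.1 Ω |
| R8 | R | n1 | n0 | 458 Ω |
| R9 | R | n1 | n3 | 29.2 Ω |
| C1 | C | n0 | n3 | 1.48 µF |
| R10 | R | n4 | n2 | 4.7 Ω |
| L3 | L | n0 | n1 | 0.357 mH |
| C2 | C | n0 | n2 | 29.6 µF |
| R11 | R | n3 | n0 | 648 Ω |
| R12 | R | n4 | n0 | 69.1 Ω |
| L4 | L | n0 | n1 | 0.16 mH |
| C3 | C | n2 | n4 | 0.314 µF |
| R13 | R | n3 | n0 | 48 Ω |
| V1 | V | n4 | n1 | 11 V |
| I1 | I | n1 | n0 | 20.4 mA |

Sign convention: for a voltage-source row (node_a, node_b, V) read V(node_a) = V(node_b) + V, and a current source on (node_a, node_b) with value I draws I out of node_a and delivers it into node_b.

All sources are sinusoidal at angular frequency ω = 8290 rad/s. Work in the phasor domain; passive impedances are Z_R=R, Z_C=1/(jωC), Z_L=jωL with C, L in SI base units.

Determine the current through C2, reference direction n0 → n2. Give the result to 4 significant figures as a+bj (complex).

-1.304-0.9151j A

MNA unknowns: 4 node voltages V₁..V_4 plus 1 source current (V1)
R1: Y=0.06849+0.000j on G[2,0]
R2: Y=0.0003876+0.000j on G[2,0]
R3: Y=0.006369+0.000j on G[3,0]
R4: Y=0.007874+0.000j on G[2,4]
R5: Y=0.006667+0.000j on G[2,1]
R6: Y=0.1416+0.000j on G[4,0]
L1: Y=0.000-0.005744j on G[1,3]
L2: Y=0.000-0.01276j on G[0,1]
R7: Y=0.02849+0.000j on G[0,1]
R8: Y=0.002183+0.000j on G[1,0]
R9: Y=0.03425+0.000j on G[1,3]
C1: Y=0.000+0.01227j on G[0,3]
R10: Y=0.2128+0.000j on G[4,2]
L3: Y=0.000-0.3379j on G[0,1]
C2: Y=0.000+0.2454j on G[0,2]
R11: Y=0.001543+0.000j on G[3,0]
R12: Y=0.01447+0.000j on G[4,0]
L4: Y=0.000-0.7539j on G[0,1]
C3: Y=0.000+0.002603j on G[2,4]
R13: Y=0.02083+0.000j on G[3,0]
V1: row V4−V1=11, i_V1 at 4,1
I1: z[1]−=0.0204, z[0]+=0.0204
solve → V1=-0.05339-2.983j, V2=3.729-5.315j, V3=-0.4635-1.569j, V4=10.95-2.983j
aux → i_V1=-3.295-0.06775j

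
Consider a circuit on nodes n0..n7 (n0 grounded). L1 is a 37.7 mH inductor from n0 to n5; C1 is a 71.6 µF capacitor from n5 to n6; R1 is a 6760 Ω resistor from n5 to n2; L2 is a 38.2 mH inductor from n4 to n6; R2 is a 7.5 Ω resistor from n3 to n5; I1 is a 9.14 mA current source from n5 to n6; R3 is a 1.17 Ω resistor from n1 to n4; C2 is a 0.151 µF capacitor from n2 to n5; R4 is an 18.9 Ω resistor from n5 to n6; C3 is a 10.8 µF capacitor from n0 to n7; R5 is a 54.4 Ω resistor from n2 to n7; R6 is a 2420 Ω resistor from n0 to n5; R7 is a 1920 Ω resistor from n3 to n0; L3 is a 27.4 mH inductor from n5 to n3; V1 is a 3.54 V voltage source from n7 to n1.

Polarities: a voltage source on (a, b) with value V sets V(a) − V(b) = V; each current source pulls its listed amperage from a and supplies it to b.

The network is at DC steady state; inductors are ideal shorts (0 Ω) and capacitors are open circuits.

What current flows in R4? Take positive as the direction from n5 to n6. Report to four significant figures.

Apply KCL at each of the 7 non-ground nodes and solve the resulting linear system.
Node n1: branches {R3, V1} → V_1 = 0.1618
Node n2: branches {R1, C2, R5} → V_2 = 3.672
Node n3: branches {R2, R7, L3} → V_3 = 0.000
Node n4: branches {L2, R3} → V_4 = 0.1625
Node n5: branches {L1, C1, R1, R2, I1, C2, R4, R6, L3} → V_5 = 0.000
Node n6: branches {C1, L2, I1, R4} → V_6 = 0.1625
Node n7: branches {C3, R5, V1} → V_7 = 3.702
Source currents: i(L1)=0.000, i(L2)=-0.0005432, i(L3)=0.000, i(V1)=-0.0005432

-0.008597 A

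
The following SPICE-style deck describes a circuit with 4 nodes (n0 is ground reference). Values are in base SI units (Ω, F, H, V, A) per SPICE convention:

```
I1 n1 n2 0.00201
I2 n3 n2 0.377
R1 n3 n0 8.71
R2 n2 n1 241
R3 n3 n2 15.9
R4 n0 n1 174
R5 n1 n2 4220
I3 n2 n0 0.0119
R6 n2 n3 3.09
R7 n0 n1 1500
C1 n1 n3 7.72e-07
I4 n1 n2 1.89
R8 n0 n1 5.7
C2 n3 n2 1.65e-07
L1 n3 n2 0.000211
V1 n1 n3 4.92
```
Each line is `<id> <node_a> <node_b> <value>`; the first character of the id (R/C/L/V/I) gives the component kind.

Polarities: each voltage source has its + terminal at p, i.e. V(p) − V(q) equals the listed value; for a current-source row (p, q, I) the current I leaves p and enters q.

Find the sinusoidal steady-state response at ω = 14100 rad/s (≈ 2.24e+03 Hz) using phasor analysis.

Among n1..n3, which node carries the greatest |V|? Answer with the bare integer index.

Element admittances at ω=14100 rad/s:
  I1: injects 0.00201 A into n2 (from n1)
  I2: injects 0.377 A into n2 (from n3)
  Y(R1) = 0.1148+0.000j S between n3,n0
  Y(R2) = 0.004149+0.000j S between n2,n1
  Y(R3) = 0.06289+0.000j S between n3,n2
  Y(R4) = 0.005747+0.000j S between n0,n1
  Y(R5) = 0.0002370+0.000j S between n1,n2
  I3: injects 0.0119 A into n0 (from n2)
  Y(R6) = 0.3236+0.000j S between n2,n3
  Y(R7) = 0.0006667+0.000j S between n0,n1
  Y(C1) = 0.000+0.01089j S between n1,n3
  I4: injects 1.89 A into n2 (from n1)
  Y(R8) = 0.1754+0.000j S between n0,n1
  Y(C2) = 0.000+0.002327j S between n3,n2
  Y(L1) = 0.000-0.3361j S between n3,n2
  V1: constraint V(n1)−V(n3) = 4.92
Assemble and solve the 4×4 MNA system:
  V(n1)=1.864+0.000j  V(n2)=0.3151+2.879j  V(n3)=-3.056+0.000j
  i(V1)=-2.238-0.04093j

3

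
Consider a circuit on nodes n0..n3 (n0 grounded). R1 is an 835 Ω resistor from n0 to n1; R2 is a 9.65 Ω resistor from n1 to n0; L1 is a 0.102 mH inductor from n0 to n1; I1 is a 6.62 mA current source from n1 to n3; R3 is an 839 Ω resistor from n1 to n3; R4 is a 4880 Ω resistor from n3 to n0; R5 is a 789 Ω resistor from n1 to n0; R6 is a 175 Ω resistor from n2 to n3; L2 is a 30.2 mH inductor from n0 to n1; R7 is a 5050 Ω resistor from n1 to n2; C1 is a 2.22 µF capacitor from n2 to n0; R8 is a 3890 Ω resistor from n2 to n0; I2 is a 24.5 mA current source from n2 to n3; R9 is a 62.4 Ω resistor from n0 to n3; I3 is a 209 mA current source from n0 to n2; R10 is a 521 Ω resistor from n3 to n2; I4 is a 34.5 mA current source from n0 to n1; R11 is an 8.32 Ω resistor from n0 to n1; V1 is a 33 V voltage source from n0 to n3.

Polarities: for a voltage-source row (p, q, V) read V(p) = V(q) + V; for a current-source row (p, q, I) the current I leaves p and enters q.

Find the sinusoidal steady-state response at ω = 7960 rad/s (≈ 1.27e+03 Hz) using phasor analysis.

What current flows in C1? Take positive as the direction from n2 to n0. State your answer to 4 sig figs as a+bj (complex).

MNA unknowns: 3 node voltages V₁..V_3 plus 1 source current (V1)
R1: Y=0.001198+0.000j on G[0,1]
R2: Y=0.1036+0.000j on G[1,0]
L1: Y=0.000-1.232j on G[0,1]
I1: z[1]−=0.00662, z[3]+=0.00662
R3: Y=0.001192+0.000j on G[1,3]
R4: Y=0.0002049+0.000j on G[3,0]
R5: Y=0.001267+0.000j on G[1,0]
R6: Y=0.005714+0.000j on G[2,3]
L2: Y=0.000-0.004160j on G[0,1]
R7: Y=0.0001980+0.000j on G[1,2]
C1: Y=0.000+0.01767j on G[2,0]
R8: Y=0.0002571+0.000j on G[2,0]
I2: z[2]−=0.0245, z[3]+=0.0245
R9: Y=0.01603+0.000j on G[0,3]
I3: z[0]−=0.209, z[2]+=0.209
R10: Y=0.001919+0.000j on G[3,2]
I4: z[0]−=0.0345, z[1]+=0.0345
R11: Y=0.1202+0.000j on G[0,1]
V1: row V0−V3=33, i_V1 at 0,3
solve → V1=-0.002181-0.009097j, V2=-1.444+3.154j, V3=-33.00+0.000j
aux → i_V1=-0.8469-0.02407j

-0.05573-0.02551j A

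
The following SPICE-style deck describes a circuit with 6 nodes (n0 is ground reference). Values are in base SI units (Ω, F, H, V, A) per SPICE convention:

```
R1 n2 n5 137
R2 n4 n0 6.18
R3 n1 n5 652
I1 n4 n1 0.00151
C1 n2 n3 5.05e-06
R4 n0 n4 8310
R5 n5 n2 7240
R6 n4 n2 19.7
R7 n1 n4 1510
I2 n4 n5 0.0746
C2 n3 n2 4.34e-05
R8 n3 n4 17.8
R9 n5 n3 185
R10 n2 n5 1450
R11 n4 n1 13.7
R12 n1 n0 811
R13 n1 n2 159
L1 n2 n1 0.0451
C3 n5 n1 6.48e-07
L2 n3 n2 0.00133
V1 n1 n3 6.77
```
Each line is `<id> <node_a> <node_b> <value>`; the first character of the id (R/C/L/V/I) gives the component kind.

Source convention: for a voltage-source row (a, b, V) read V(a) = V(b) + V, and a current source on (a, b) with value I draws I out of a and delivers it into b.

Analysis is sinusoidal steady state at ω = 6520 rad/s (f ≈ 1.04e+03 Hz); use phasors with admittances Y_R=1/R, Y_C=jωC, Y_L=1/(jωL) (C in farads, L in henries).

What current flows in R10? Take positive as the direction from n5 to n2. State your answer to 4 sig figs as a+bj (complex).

0.003800+0.0005418j A

Element admittances at ω=6520 rad/s:
  Y(R1) = 0.007299+0.000j S between n2,n5
  Y(R2) = 0.1618+0.000j S between n4,n0
  Y(R3) = 0.001534+0.000j S between n1,n5
  I1: injects 0.00151 A into n1 (from n4)
  Y(C1) = 0.000+0.03293j S between n2,n3
  Y(R4) = 0.0001203+0.000j S between n0,n4
  Y(R5) = 0.0001381+0.000j S between n5,n2
  Y(R6) = 0.05076+0.000j S between n4,n2
  Y(R7) = 0.0006623+0.000j S between n1,n4
  I2: injects 0.0746 A into n5 (from n4)
  Y(C2) = 0.000+0.2830j S between n3,n2
  Y(R8) = 0.05618+0.000j S between n3,n4
  Y(R9) = 0.005405+0.000j S between n5,n3
  Y(R10) = 0.0006897+0.000j S between n2,n5
  Y(R11) = 0.07299+0.000j S between n4,n1
  Y(R12) = 0.001233+0.000j S between n1,n0
  Y(R13) = 0.006289+0.000j S between n1,n2
  Y(L1) = 0.000-0.003401j S between n2,n1
  Y(C3) = 0.000+0.004225j S between n5,n1
  Y(L2) = 0.000-0.1153j S between n3,n2
  V1: constraint V(n1)−V(n3) = 6.77
Assemble and solve the 6×6 MNA system:
  V(n1)=4.329+0.2835j  V(n2)=-2.303-0.7396j  V(n3)=-2.441+0.2835j  V(n4)=-0.03296-0.002158j  V(n5)=3.208+0.04608j
  i(V1)=-0.3710-0.01037j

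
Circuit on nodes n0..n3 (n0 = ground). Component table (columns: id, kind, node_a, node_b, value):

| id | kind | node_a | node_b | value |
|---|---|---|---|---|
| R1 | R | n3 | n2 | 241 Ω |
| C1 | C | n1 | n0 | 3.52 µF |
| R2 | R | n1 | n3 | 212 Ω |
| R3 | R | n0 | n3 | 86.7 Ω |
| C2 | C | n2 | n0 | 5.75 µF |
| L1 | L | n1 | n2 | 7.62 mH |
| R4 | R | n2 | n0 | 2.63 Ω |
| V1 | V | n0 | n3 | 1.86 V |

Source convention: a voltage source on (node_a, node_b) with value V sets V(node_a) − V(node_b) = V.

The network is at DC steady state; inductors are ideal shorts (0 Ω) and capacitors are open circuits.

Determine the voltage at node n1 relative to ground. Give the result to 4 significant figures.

MNA unknowns: 3 node voltages V₁..V_3 plus 2 source currents (L1, V1)
R1: Y=0.004149 on G[3,2]
C1: Y=0.000 on G[1,0]
R2: Y=0.004717 on G[1,3]
R3: Y=0.01153 on G[0,3]
C2: Y=0.000 on G[2,0]
L1: row V1−V2=0, i_L1 at 1,2
R4: Y=0.3802 on G[2,0]
V1: row V0−V3=1.86, i_V1 at 0,3
solve → V1=-0.04238, V2=-0.04238, V3=-1.860
aux → i_L1=-0.008574, i_V1=-0.03757

-0.04238 V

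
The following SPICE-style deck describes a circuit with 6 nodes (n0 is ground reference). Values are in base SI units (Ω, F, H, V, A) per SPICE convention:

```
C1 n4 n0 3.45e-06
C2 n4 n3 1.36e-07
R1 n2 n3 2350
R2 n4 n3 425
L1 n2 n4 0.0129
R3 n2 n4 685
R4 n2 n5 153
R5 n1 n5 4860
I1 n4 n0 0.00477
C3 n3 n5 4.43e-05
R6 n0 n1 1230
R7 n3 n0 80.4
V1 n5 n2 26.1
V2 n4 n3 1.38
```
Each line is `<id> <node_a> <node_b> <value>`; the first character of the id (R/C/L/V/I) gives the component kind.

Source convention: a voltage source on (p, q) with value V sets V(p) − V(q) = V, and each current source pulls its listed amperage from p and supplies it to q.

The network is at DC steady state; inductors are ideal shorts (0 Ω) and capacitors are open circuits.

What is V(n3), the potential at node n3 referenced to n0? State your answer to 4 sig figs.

-0.7366 V

Element admittances at DC:
  Y(C1) = 0.000 S between n4,n0
  Y(C2) = 0.000 S between n4,n3
  Y(R1) = 0.0004255 S between n2,n3
  Y(R2) = 0.002353 S between n4,n3
  L1: short n2↔n4 (DC inductor)
  Y(R3) = 0.001460 S between n2,n4
  Y(R4) = 0.006536 S between n2,n5
  Y(R5) = 0.0002058 S between n1,n5
  I1: injects 0.00477 A into n0 (from n4)
  Y(C3) = 0.000 S between n3,n5
  Y(R6) = 0.0008130 S between n0,n1
  Y(R7) = 0.01244 S between n3,n0
  V1: constraint V(n5)−V(n2) = 26.1
  V2: constraint V(n4)−V(n3) = 1.38
Assemble and solve the 8×8 MNA system:
  V(n1)=5.401  V(n2)=0.6434  V(n3)=-0.7366  V(n4)=0.6434  V(n5)=26.74
  i(L1)=-0.004979  i(V1)=-0.1750  i(V2)=-0.01300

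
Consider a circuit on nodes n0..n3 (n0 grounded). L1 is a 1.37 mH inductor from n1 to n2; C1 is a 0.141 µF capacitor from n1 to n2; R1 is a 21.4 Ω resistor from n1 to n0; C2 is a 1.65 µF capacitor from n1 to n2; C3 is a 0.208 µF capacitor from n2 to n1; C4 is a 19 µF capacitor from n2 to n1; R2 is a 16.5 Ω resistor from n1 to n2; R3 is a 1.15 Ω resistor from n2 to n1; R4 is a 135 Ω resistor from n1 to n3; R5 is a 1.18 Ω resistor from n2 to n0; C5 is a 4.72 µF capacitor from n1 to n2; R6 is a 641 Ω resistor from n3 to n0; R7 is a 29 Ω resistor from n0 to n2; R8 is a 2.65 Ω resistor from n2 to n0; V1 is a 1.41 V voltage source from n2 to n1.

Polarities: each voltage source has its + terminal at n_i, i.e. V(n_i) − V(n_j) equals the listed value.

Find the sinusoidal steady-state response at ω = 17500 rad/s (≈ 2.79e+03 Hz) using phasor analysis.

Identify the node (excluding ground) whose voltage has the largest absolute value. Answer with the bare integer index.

Element admittances at ω=17500 rad/s:
  Y(L1) = 0.000-0.04171j S between n1,n2
  Y(C1) = 0.000+0.002468j S between n1,n2
  Y(R1) = 0.04673+0.000j S between n1,n0
  Y(C2) = 0.000+0.02888j S between n1,n2
  Y(C3) = 0.000+0.003640j S between n2,n1
  Y(C4) = 0.000+0.3325j S between n2,n1
  Y(R2) = 0.06061+0.000j S between n1,n2
  Y(R3) = 0.8696+0.000j S between n2,n1
  Y(R4) = 0.007407+0.000j S between n1,n3
  Y(R5) = 0.8475+0.000j S between n2,n0
  Y(C5) = 0.000+0.08260j S between n1,n2
  Y(R6) = 0.001560+0.000j S between n3,n0
  Y(R7) = 0.03448+0.000j S between n0,n2
  Y(R8) = 0.3774+0.000j S between n2,n0
  V1: constraint V(n2)−V(n1) = 1.41
Assemble and solve the 4×4 MNA system:
  V(n1)=-1.358+0.000j  V(n2)=0.05179+0.000j  V(n3)=-1.122+0.000j
  i(V1)=-1.377-0.5758j

1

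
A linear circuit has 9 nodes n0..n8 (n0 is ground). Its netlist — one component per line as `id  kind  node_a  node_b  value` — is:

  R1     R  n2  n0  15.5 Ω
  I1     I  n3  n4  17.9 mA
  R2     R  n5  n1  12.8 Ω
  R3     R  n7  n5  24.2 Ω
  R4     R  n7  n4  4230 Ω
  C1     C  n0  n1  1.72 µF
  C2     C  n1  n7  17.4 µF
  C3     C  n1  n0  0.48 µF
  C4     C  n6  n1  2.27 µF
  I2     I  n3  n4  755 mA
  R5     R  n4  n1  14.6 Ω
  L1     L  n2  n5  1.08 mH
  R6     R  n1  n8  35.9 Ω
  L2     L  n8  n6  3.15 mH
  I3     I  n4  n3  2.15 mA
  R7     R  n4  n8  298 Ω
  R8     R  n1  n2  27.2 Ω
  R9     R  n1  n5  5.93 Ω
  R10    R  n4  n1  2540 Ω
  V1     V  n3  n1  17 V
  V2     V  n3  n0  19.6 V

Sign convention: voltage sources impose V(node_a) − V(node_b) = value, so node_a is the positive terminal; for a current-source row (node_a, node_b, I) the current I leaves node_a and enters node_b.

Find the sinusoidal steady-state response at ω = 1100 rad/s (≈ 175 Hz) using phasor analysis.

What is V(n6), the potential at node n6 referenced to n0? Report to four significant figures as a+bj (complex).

Apply KCL at each of the 8 non-ground nodes and solve the resulting linear system.
Node n1: branches {R2, C1, C2, C3, C4, R5, R6, R8, R9, R10, V1} → V_1 = 2.600+0.000j
Node n2: branches {R1, L1, R8} → V_2 = 2.129-0.08445j
Node n3: branches {I1, I2, I3, V1, V2} → V_3 = 19.60+0.000j
Node n4: branches {I1, R4, I2, R5, I3, R7, R10} → V_4 = 13.29-0.003635j
Node n5: branches {R2, R3, L1, R9} → V_5 = 2.139+0.05818j
Node n6: branches {C4, L2} → V_6 = 3.751-0.09332j
Node n7: branches {R3, R4, C2} → V_7 = 2.294+0.1986j
Node n8: branches {R6, L2, R7} → V_8 = 3.741-0.09251j
Source currents: i(V1)=-0.6334+0.0008436j, i(V2)=-0.1374-0.0008436j

3.751-0.09332j V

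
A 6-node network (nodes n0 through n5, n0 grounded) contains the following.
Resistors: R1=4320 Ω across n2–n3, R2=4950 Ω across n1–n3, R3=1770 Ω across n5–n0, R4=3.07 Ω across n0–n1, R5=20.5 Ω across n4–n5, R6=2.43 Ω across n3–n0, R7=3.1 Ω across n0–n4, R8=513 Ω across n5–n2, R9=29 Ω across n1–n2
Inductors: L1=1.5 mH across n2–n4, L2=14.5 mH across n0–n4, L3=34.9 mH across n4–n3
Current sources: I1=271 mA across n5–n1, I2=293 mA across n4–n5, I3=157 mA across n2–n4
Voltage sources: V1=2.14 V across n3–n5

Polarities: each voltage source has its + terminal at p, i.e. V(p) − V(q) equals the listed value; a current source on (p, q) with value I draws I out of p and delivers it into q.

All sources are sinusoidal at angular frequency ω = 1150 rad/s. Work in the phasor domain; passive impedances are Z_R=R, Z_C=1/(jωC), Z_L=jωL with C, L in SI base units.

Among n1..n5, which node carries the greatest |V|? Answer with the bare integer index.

5

Apply KCL at each of the 5 non-ground nodes and solve the resulting linear system.
Node n1: branches {R2, I1, R4, R9} → V_1 = 0.6672-0.03390j
Node n2: branches {R1, L1, I3, R8, R9} → V_2 = -0.8860-0.3546j
Node n3: branches {R1, R2, R6, L3, V1} → V_3 = 0.1782+0.03624j
Node n4: branches {L1, L2, I2, R5, R7, L3, I3} → V_4 = -0.8655-0.1730j
Node n5: branches {R3, I1, I2, R5, R8, V1} → V_5 = -1.962+0.03624j
Source currents: i(V1)=-0.07869+0.01099j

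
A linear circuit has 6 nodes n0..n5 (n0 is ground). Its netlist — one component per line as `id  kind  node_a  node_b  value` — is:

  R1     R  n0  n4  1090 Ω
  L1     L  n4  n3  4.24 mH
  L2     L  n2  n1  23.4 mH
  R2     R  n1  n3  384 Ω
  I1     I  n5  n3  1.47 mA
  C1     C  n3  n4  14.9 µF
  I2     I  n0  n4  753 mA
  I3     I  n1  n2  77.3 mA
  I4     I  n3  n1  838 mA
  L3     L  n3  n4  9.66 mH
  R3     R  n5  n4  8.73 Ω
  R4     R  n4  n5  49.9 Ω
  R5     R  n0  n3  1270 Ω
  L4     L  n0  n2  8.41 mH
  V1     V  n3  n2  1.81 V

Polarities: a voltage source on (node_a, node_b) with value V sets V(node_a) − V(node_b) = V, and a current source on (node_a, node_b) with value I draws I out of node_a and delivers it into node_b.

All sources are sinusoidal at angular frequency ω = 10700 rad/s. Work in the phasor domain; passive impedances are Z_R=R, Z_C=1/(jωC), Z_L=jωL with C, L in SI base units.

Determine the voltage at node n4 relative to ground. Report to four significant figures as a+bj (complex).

11.03+60.23j V

Apply KCL at each of the 5 non-ground nodes and solve the resulting linear system.
Node n1: branches {L2, R2, I3, I4} → V_1 = 97.33+200.5j
Node n2: branches {L2, I3, L4, V1} → V_2 = 9.652+66.04j
Node n3: branches {L1, R2, I1, C1, I4, L3, R5, V1} → V_3 = 11.46+66.04j
Node n4: branches {R1, L1, C1, I2, L3, R3, R4} → V_4 = 11.03+60.23j
Node n5: branches {I1, R3, R4} → V_5 = 11.02+60.23j
Source currents: i(V1)=0.1195+0.2429j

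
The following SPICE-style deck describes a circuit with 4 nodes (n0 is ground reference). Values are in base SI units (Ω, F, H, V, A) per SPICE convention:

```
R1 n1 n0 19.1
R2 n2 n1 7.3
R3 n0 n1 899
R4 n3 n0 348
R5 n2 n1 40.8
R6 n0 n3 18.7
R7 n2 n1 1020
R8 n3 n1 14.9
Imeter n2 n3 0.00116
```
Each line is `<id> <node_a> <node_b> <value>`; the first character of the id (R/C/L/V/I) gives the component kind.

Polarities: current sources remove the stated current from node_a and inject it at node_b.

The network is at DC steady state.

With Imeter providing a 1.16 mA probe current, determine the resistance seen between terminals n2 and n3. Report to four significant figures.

Element admittances at DC:
  Y(R1) = 0.05236 S between n1,n0
  Y(R2) = 0.1370 S between n2,n1
  Y(R3) = 0.001112 S between n0,n1
  Y(R4) = 0.002874 S between n3,n0
  Y(R5) = 0.02451 S between n2,n1
  Y(R6) = 0.05348 S between n0,n3
  Y(R7) = 0.0009804 S between n2,n1
  Y(R8) = 0.06711 S between n3,n1
  Imeter: injects 0.00116 A into n3 (from n2)
Assemble and solve the 3×3 MNA system:
  V(n1)=-0.006295  V(n2)=-0.01343  V(n3)=0.005973

R_eq = 16.73 Ω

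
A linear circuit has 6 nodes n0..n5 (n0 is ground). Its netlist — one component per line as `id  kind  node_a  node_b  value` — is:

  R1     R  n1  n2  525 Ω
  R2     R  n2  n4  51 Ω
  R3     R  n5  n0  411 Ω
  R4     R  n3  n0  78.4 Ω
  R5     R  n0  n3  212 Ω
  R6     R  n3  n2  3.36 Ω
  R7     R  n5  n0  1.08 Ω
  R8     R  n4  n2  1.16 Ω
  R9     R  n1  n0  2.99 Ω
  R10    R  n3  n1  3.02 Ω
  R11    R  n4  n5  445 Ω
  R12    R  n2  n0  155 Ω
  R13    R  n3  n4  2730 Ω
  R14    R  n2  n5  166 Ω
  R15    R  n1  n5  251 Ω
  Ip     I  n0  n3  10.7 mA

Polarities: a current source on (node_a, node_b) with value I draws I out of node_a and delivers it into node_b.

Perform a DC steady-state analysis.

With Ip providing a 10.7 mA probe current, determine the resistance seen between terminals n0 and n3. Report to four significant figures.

R_eq = 5.021 Ω

Apply KCL at each of the 5 non-ground nodes and solve the resulting linear system.
Node n1: branches {R1, R9, R10, R15} → V_1 = 0.02664
Node n2: branches {R1, R2, R6, R8, R12, R14} → V_2 = 0.05106
Node n3: branches {R4, R5, R6, R10, R13, Ip} → V_3 = 0.05373
Node n4: branches {R2, R8, R11, R13} → V_4 = 0.05094
Node n5: branches {R3, R7, R11, R14, R15} → V_5 = 0.0005616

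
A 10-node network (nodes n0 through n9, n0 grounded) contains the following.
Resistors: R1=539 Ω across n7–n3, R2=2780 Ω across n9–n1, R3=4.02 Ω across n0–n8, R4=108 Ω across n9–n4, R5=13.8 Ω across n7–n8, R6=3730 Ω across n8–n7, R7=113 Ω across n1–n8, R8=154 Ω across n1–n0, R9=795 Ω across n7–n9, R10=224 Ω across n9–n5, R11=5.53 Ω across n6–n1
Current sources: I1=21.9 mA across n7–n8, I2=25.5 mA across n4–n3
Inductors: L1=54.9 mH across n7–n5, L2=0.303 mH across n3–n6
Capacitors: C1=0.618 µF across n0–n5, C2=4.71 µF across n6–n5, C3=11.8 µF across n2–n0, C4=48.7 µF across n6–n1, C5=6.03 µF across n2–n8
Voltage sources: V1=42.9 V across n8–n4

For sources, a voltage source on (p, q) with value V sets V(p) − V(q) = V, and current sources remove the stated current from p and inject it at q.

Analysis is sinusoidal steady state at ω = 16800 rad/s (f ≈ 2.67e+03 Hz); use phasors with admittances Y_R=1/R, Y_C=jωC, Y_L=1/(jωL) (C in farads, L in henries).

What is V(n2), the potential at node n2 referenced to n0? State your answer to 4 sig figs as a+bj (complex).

0.07227+0.01561j V

MNA unknowns: 9 node voltages V₁..V_9 plus 1 source current (V1)
R1: Y=0.001855+0.000j on G[7,3]
R2: Y=0.0003597+0.000j on G[9,1]
I1: z[7]−=0.0219, z[8]+=0.0219
R3: Y=0.2488+0.000j on G[0,8]
R4: Y=0.009259+0.000j on G[9,4]
L1: Y=0.000-0.001084j on G[7,5]
R5: Y=0.07246+0.000j on G[7,8]
R6: Y=0.0002681+0.000j on G[8,7]
C1: Y=0.000+0.01038j on G[0,5]
C2: Y=0.000+0.07913j on G[6,5]
R7: Y=0.008850+0.000j on G[1,8]
R8: Y=0.006494+0.000j on G[1,0]
L2: Y=0.000-0.1964j on G[3,6]
C3: Y=0.000+0.1982j on G[2,0]
R9: Y=0.001258+0.000j on G[7,9]
C4: Y=0.000+0.8182j on G[6,1]
C5: Y=0.000+0.1013j on G[2,8]
R10: Y=0.004464+0.000j on G[9,5]
I2: z[4]−=0.0255, z[3]+=0.0255
R11: Y=0.1808+0.000j on G[6,1]
V1: row V8−V4=42.9, i_V1 at 8,4
solve → V1=-3.693+1.419j, V2=0.07227+0.01561j, V3=-3.667+1.642j, V4=-42.69+0.04616j, V5=-3.373+2.512j, V6=-3.681+1.483j, V7=-0.5854+0.1376j, V8=0.2137+0.04616j, V9=-26.88+0.8034j
aux → i_V1=-0.1209-0.007011j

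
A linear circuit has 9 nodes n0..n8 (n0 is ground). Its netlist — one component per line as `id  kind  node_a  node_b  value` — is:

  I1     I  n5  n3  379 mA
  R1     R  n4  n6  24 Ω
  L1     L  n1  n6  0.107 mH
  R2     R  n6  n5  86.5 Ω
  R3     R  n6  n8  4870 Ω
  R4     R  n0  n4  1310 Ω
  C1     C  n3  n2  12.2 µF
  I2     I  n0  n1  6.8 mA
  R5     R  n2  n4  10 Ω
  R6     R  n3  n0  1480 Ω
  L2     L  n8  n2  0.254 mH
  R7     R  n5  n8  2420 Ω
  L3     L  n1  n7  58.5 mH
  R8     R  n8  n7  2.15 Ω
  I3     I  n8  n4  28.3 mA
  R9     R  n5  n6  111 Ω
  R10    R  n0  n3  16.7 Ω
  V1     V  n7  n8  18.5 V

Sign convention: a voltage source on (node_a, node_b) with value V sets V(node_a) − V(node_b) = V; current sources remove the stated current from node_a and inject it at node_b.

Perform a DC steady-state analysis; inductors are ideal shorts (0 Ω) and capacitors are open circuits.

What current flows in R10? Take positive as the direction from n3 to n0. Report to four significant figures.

Apply KCL at each of the 8 non-ground nodes and solve the resulting linear system.
Node n1: branches {L1, I2, L3} → V_1 = -477.4
Node n2: branches {C1, R5, L2} → V_2 = -495.9
Node n3: branches {I1, C1, R6, R10} → V_3 = 6.259
Node n4: branches {R1, R4, R5, I3} → V_4 = -487.6
Node n5: branches {I1, R2, R7, R9} → V_5 = -495.8
Node n6: branches {R1, L1, R2, R3, R9} → V_6 = -477.4
Node n7: branches {L3, R8, V1} → V_7 = -477.4
Node n8: branches {R3, L2, R7, R8, I3, V1} → V_8 = -495.9
Source currents: i(L1)=0.8092, i(L2)=-0.8268, i(L3)=-0.8024, i(V1)=-9.407

0.3748 A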